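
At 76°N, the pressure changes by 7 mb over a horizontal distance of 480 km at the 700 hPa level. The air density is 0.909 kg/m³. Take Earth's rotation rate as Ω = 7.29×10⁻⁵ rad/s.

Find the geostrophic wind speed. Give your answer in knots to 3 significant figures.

Coriolis parameter at 76°N:
f = 2Ω sin φ = 2 × 7.29×10⁻⁵ × sin 76° = 1.41×10⁻⁴ s⁻¹
Pressure gradient: |∂P/∂n| = 700 Pa / 480000 m = 1.46×10⁻³ Pa/m
Geostrophic balance (pressure-gradient force = Coriolis force):
V_g = (1/(fρ)) |∂P/∂n| = 1.46×10⁻³ / (1.41×10⁻⁴ × 0.909) = 11.3 m/s
Converting: 11.3 m/s × 1.944 = 22.0 knots

22.0 knots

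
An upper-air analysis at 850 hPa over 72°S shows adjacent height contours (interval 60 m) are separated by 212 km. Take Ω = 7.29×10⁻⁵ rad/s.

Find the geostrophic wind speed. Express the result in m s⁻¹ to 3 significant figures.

20.0 m s⁻¹

Coriolis parameter at 72°S:
f = 2Ω sin φ = 2 × 7.29×10⁻⁵ × sin 72° = 1.39×10⁻⁴ s⁻¹
Height gradient: |∂Z/∂n| = 60 m / 212000 m = 2.83×10⁻⁴
On a pressure surface, geostrophic balance gives V_g = (g/f)|∂Z/∂n|:
V_g = 9.81 × 2.83×10⁻⁴ / 1.39×10⁻⁴ = 20.0 m/s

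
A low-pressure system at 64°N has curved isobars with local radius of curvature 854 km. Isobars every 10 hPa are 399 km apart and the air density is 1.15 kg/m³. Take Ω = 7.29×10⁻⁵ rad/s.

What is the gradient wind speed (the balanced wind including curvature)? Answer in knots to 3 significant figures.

Coriolis parameter at 64°N:
f = 2Ω sin φ = 2 × 7.29×10⁻⁵ × sin 64° = 1.31×10⁻⁴ s⁻¹
Pressure gradient: |∂P/∂n| = 1000 Pa / 399000 m = 2.51×10⁻³ Pa/m
Geostrophic speed: V_g = |∂P/∂n|/(fρ) = 2.51×10⁻³/(1.31×10⁻⁴ × 1.15) = 16.6 m/s
Around a low, centrifugal force acts outward with Coriolis, so pressure-gradient force balances both:
(1/ρ)|∂P/∂n| = fV + V²/R  →  V² + fR·V − fR·V_g = 0
With fR = 1.31×10⁻⁴ × 854×10³ m = 112 m/s:
V = [−fR + √((fR)² + 4 fR V_g)]/2 = [−112 + √(112² + 4×112×16.6)]/2 = 14.7 m/s
Subgeostrophic (V < V_g = 16.6 m/s), as expected around a low.
Converting: 14.7 m/s × 1.944 = 28.6 knots

28.6 knots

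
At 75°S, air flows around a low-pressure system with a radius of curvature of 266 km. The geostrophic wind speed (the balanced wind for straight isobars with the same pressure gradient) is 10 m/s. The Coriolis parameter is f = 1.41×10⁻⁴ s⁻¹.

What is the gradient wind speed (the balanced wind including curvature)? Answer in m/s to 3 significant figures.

Around a low, centrifugal force acts outward with Coriolis, so pressure-gradient force balances both:
(1/ρ)|∂P/∂n| = fV + V²/R  →  V² + fR·V − fR·V_g = 0
With fR = 1.41×10⁻⁴ × 266×10³ m = 37.5 m/s:
V = [−fR + √((fR)² + 4 fR V_g)]/2 = [−37.5 + √(37.5² + 4×37.5×10)]/2 = 8.21 m/s
Subgeostrophic (V < V_g = 10 m/s), as expected around a low.

8.21 m/s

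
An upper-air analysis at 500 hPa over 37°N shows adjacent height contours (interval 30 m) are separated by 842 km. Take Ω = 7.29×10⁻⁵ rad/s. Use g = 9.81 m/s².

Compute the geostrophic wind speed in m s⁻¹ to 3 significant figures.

3.98 m s⁻¹

Coriolis parameter at 37°N:
f = 2Ω sin φ = 2 × 7.29×10⁻⁵ × sin 37° = 8.77×10⁻⁵ s⁻¹
Height gradient: |∂Z/∂n| = 30 m / 842000 m = 3.56×10⁻⁵
On a pressure surface, geostrophic balance gives V_g = (g/f)|∂Z/∂n|:
V_g = 9.81 × 3.56×10⁻⁵ / 8.77×10⁻⁵ = 3.98 m/s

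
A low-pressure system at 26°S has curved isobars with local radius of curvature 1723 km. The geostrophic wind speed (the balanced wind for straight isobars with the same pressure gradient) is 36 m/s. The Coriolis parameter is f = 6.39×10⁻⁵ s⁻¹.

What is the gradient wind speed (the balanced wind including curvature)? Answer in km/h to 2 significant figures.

100 km/h

Around a low, centrifugal force acts outward with Coriolis, so pressure-gradient force balances both:
(1/ρ)|∂P/∂n| = fV + V²/R  →  V² + fR·V − fR·V_g = 0
With fR = 6.39×10⁻⁵ × 1723×10³ m = 110 m/s:
V = [−fR + √((fR)² + 4 fR V_g)]/2 = [−110 + √(110² + 4×110×36)]/2 = 28.6 m/s
Subgeostrophic (V < V_g = 36 m/s), as expected around a low.
Converting: 28.6 m/s × 3.6 = 100 km/h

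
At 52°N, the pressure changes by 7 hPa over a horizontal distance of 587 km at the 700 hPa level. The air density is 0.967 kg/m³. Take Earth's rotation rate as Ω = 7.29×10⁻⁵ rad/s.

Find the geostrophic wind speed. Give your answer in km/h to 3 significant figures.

Coriolis parameter at 52°N:
f = 2Ω sin φ = 2 × 7.29×10⁻⁵ × sin 52° = 1.15×10⁻⁴ s⁻¹
Pressure gradient: |∂P/∂n| = 700 Pa / 587000 m = 1.19×10⁻³ Pa/m
Geostrophic balance (pressure-gradient force = Coriolis force):
V_g = (1/(fρ)) |∂P/∂n| = 1.19×10⁻³ / (1.15×10⁻⁴ × 0.967) = 10.7 m/s
Converting: 10.7 m/s × 3.6 = 38.6 km/h

38.6 km/h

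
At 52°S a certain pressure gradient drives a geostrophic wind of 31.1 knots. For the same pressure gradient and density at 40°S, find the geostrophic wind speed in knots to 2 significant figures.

38 knots

With the same pressure gradient and density, V_g ∝ 1/f ∝ 1/sin φ.
V₂ = V₁ · sin φ₁ / sin φ₂ = 31.1 × sin 52° / sin 40°
V₂ = 31.1 × 0.7880/0.6428 = 38 knots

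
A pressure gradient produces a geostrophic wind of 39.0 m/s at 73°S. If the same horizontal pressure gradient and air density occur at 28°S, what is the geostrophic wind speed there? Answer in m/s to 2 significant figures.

79 m/s

With the same pressure gradient and density, V_g ∝ 1/f ∝ 1/sin φ.
V₂ = V₁ · sin φ₁ / sin φ₂ = 39.0 × sin 73° / sin 28°
V₂ = 39.0 × 0.9563/0.4695 = 79 m/s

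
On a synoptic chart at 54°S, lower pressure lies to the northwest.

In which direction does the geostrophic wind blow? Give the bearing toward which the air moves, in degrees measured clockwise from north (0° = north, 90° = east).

The pressure-gradient force points toward the northwest (bearing 315°).
Geostrophic balance: in the Southern Hemisphere the Coriolis force deflects motion to the left, so the geostrophic wind blows 90° to the left of the pressure-gradient force (low pressure on the right).
Rotating 315° by 90° counterclockwise gives 225° — the wind blows toward the southwest.

225°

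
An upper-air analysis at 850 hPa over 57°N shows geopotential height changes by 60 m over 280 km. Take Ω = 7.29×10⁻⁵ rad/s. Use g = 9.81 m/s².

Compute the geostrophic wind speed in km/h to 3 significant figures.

61.9 km/h

Coriolis parameter at 57°N:
f = 2Ω sin φ = 2 × 7.29×10⁻⁵ × sin 57° = 1.22×10⁻⁴ s⁻¹
Height gradient: |∂Z/∂n| = 60 m / 280000 m = 2.14×10⁻⁴
On a pressure surface, geostrophic balance gives V_g = (g/f)|∂Z/∂n|:
V_g = 9.81 × 2.14×10⁻⁴ / 1.22×10⁻⁴ = 17.2 m/s
Converting: 17.2 m/s × 3.6 = 61.9 km/h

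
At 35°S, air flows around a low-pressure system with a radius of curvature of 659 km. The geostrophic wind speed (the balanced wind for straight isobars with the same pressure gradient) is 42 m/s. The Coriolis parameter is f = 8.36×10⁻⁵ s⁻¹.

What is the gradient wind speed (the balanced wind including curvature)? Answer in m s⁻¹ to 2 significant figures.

28 m s⁻¹

Around a low, centrifugal force acts outward with Coriolis, so pressure-gradient force balances both:
(1/ρ)|∂P/∂n| = fV + V²/R  →  V² + fR·V − fR·V_g = 0
With fR = 8.36×10⁻⁵ × 659×10³ m = 55.1 m/s:
V = [−fR + √((fR)² + 4 fR V_g)]/2 = [−55.1 + √(55.1² + 4×55.1×42)]/2 = 27.9 m/s
Subgeostrophic (V < V_g = 42 m/s), as expected around a low.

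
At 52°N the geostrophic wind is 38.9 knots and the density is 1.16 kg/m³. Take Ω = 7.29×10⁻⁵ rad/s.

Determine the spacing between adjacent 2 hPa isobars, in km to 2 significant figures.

75 km

Coriolis parameter at 52°N:
f = 2Ω sin φ = 2 × 7.29×10⁻⁵ × sin 52° = 1.15×10⁻⁴ s⁻¹
Wind speed in SI: 38.9 knots = 20.0 m/s
Geostrophic balance rearranged: |∂P/∂n| = f ρ V_g
|∂P/∂n| = 1.15×10⁻⁴ × 1.16 × 20.0 = 2.67×10⁻³ Pa/m
Isobar spacing: Δn = ΔP/|∂P/∂n| = 200 Pa / 2.67×10⁻³ Pa/m = 74988 m ≈ 75 km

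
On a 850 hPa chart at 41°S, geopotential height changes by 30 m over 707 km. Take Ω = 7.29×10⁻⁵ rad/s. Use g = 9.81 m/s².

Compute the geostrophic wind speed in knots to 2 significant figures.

Coriolis parameter at 41°S:
f = 2Ω sin φ = 2 × 7.29×10⁻⁵ × sin 41° = 9.57×10⁻⁵ s⁻¹
Height gradient: |∂Z/∂n| = 30 m / 707000 m = 4.24×10⁻⁵
On a pressure surface, geostrophic balance gives V_g = (g/f)|∂Z/∂n|:
V_g = 9.81 × 4.24×10⁻⁵ / 9.57×10⁻⁵ = 4.35 m/s
Converting: 4.35 m/s × 1.944 = 8.5 knots

8.5 knots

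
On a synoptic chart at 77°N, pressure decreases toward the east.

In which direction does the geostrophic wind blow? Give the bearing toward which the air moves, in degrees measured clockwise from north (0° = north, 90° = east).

180°

The pressure-gradient force points toward the east (bearing 090°).
Geostrophic balance: in the Northern Hemisphere the Coriolis force deflects motion to the right, so the geostrophic wind blows 90° to the right of the pressure-gradient force (low pressure on the left).
Rotating 090° by 90° clockwise gives 180° — the wind blows toward the south.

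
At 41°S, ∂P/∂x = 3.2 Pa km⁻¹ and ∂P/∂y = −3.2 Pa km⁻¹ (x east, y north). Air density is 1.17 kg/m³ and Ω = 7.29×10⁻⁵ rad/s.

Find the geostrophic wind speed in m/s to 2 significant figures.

Coriolis parameter at 41°S:
f = 2Ω sin φ = 2 × 7.29×10⁻⁵ × sin 41° = 9.57×10⁻⁵ s⁻¹
In the Southern Hemisphere f is negative: f = −9.57×10⁻⁵ s⁻¹.
Component geostrophic relations (x east, y north):
u_g = −(1/(fρ)) ∂P/∂y,  v_g = (1/(fρ)) ∂P/∂x
u_g = −(−3.2×10⁻³)/(−9.57×10⁻⁵ × 1.17) = −28.6 m/s;  v_g = (3.2×10⁻³)/(−9.57×10⁻⁵ × 1.17) = −28.6 m/s
|V_g| = √(u_g² + v_g²) = 40.4 m/s

40 m/s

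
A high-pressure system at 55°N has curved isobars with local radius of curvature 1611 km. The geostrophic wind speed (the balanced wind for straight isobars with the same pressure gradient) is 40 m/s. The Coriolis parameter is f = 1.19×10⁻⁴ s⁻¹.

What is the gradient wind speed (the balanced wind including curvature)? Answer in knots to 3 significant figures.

Around a high, pressure-gradient force acts outward with centrifugal, so Coriolis balances both:
fV = (1/ρ)|∂P/∂n| + V²/R  →  V² − fR·V + fR·V_g = 0
With fR = 1.19×10⁻⁴ × 1611×10³ m = 192 m/s:
V = [fR − √((fR)² − 4 fR V_g)]/2 = [192 − √(192² − 4×192×40)]/2 = 56.9 m/s
Supergeostrophic (V > V_g = 40 m/s), as expected around a high.
Converting: 56.9 m/s × 1.944 = 111 knots

111 knots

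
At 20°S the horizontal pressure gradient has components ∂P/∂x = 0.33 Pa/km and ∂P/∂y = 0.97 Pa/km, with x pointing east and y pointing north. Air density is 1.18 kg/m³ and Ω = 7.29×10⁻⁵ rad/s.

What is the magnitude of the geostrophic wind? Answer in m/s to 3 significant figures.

17.4 m/s

Coriolis parameter at 20°S:
f = 2Ω sin φ = 2 × 7.29×10⁻⁵ × sin 20° = 4.99×10⁻⁵ s⁻¹
In the Southern Hemisphere f is negative: f = −4.99×10⁻⁵ s⁻¹.
Component geostrophic relations (x east, y north):
u_g = −(1/(fρ)) ∂P/∂y,  v_g = (1/(fρ)) ∂P/∂x
u_g = −(0.97×10⁻³)/(−4.99×10⁻⁵ × 1.18) = 16.5 m/s;  v_g = (0.33×10⁻³)/(−4.99×10⁻⁵ × 1.18) = −5.61 m/s
|V_g| = √(u_g² + v_g²) = 17.4 m/s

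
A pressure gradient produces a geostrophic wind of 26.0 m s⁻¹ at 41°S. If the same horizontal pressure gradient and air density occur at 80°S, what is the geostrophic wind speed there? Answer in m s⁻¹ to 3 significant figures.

With the same pressure gradient and density, V_g ∝ 1/f ∝ 1/sin φ.
V₂ = V₁ · sin φ₁ / sin φ₂ = 26.0 × sin 41° / sin 80°
V₂ = 26.0 × 0.6561/0.9848 = 17.3 m s⁻¹

17.3 m s⁻¹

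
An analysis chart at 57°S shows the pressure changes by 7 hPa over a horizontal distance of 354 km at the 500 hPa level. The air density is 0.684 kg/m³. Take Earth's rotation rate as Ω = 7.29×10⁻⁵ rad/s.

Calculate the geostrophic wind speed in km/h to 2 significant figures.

85 km/h

Coriolis parameter at 57°S:
f = 2Ω sin φ = 2 × 7.29×10⁻⁵ × sin 57° = 1.22×10⁻⁴ s⁻¹
Pressure gradient: |∂P/∂n| = 700 Pa / 354000 m = 1.98×10⁻³ Pa/m
Geostrophic balance (pressure-gradient force = Coriolis force):
V_g = (1/(fρ)) |∂P/∂n| = 1.98×10⁻³ / (1.22×10⁻⁴ × 0.684) = 23.6 m/s
Converting: 23.6 m/s × 3.6 = 85 km/h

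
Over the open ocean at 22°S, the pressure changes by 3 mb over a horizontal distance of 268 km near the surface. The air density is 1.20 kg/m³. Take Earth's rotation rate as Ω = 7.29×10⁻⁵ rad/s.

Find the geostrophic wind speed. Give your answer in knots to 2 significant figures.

33 knots

Coriolis parameter at 22°S:
f = 2Ω sin φ = 2 × 7.29×10⁻⁵ × sin 22° = 5.46×10⁻⁵ s⁻¹
Pressure gradient: |∂P/∂n| = 300 Pa / 268000 m = 1.12×10⁻³ Pa/m
Geostrophic balance (pressure-gradient force = Coriolis force):
V_g = (1/(fρ)) |∂P/∂n| = 1.12×10⁻³ / (5.46×10⁻⁵ × 1.20) = 17.1 m/s
Converting: 17.1 m/s × 1.944 = 33 knots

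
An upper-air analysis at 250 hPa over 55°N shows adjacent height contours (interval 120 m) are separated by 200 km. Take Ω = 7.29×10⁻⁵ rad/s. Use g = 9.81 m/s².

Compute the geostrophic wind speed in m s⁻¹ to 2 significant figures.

49 m s⁻¹

Coriolis parameter at 55°N:
f = 2Ω sin φ = 2 × 7.29×10⁻⁵ × sin 55° = 1.19×10⁻⁴ s⁻¹
Height gradient: |∂Z/∂n| = 120 m / 200000 m = 6.00×10⁻⁴
On a pressure surface, geostrophic balance gives V_g = (g/f)|∂Z/∂n|:
V_g = 9.81 × 6.00×10⁻⁴ / 1.19×10⁻⁴ = 49.3 m/s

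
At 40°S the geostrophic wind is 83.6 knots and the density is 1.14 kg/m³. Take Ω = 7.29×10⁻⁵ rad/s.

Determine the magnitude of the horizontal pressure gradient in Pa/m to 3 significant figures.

4.59×10⁻³ Pa/m

Coriolis parameter at 40°S:
f = 2Ω sin φ = 2 × 7.29×10⁻⁵ × sin 40° = 9.37×10⁻⁵ s⁻¹
Wind speed in SI: 83.6 knots = 43.0 m/s
Geostrophic balance rearranged: |∂P/∂n| = f ρ V_g
|∂P/∂n| = 9.37×10⁻⁵ × 1.14 × 43.0 = 4.59×10⁻³ Pa/m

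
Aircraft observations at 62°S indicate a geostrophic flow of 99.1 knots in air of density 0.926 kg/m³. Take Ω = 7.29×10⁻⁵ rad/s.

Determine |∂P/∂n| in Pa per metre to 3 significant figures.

6.08×10⁻³ Pa/m

Coriolis parameter at 62°S:
f = 2Ω sin φ = 2 × 7.29×10⁻⁵ × sin 62° = 1.29×10⁻⁴ s⁻¹
Wind speed in SI: 99.1 knots = 51.0 m/s
Geostrophic balance rearranged: |∂P/∂n| = f ρ V_g
|∂P/∂n| = 1.29×10⁻⁴ × 0.926 × 51.0 = 6.08×10⁻³ Pa/m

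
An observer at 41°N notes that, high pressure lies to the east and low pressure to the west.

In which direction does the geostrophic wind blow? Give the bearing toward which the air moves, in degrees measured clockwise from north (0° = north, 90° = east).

The pressure-gradient force points toward the west (bearing 270°).
Geostrophic balance: in the Northern Hemisphere the Coriolis force deflects motion to the right, so the geostrophic wind blows 90° to the right of the pressure-gradient force (low pressure on the left).
Rotating 270° by 90° clockwise gives 000° — the wind blows toward the north.

000°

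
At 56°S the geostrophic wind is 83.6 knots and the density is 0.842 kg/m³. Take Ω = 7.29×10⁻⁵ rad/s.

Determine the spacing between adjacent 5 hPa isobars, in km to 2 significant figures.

110 km

Coriolis parameter at 56°S:
f = 2Ω sin φ = 2 × 7.29×10⁻⁵ × sin 56° = 1.21×10⁻⁴ s⁻¹
Wind speed in SI: 83.6 knots = 43.0 m/s
Geostrophic balance rearranged: |∂P/∂n| = f ρ V_g
|∂P/∂n| = 1.21×10⁻⁴ × 0.842 × 43.0 = 4.38×10⁻³ Pa/m
Isobar spacing: Δn = ΔP/|∂P/∂n| = 500 Pa / 4.38×10⁻³ Pa/m = 114230 m ≈ 110 km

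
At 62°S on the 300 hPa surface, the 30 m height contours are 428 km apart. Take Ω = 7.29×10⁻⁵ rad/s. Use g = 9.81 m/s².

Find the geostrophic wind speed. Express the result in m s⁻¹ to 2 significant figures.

Coriolis parameter at 62°S:
f = 2Ω sin φ = 2 × 7.29×10⁻⁵ × sin 62° = 1.29×10⁻⁴ s⁻¹
Height gradient: |∂Z/∂n| = 30 m / 428000 m = 7.01×10⁻⁵
On a pressure surface, geostrophic balance gives V_g = (g/f)|∂Z/∂n|:
V_g = 9.81 × 7.01×10⁻⁵ / 1.29×10⁻⁴ = 5.34 m/s

5.3 m s⁻¹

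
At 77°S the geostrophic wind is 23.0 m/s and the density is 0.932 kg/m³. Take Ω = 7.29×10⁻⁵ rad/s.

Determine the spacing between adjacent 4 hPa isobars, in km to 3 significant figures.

131 km

Coriolis parameter at 77°S:
f = 2Ω sin φ = 2 × 7.29×10⁻⁵ × sin 77° = 1.42×10⁻⁴ s⁻¹
Geostrophic balance rearranged: |∂P/∂n| = f ρ V_g
|∂P/∂n| = 1.42×10⁻⁴ × 0.932 × 23.0 = 3.05×10⁻³ Pa/m
Isobar spacing: Δn = ΔP/|∂P/∂n| = 400 Pa / 3.05×10⁻³ Pa/m = 131351 m ≈ 131 km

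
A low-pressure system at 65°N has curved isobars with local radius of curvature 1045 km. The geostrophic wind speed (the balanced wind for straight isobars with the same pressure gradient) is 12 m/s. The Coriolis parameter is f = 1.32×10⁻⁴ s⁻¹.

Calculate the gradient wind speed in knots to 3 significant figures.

Around a low, centrifugal force acts outward with Coriolis, so pressure-gradient force balances both:
(1/ρ)|∂P/∂n| = fV + V²/R  →  V² + fR·V − fR·V_g = 0
With fR = 1.32×10⁻⁴ × 1045×10³ m = 138 m/s:
V = [−fR + √((fR)² + 4 fR V_g)]/2 = [−138 + √(138² + 4×138×12)]/2 = 11.1 m/s
Subgeostrophic (V < V_g = 12 m/s), as expected around a low.
Converting: 11.1 m/s × 1.944 = 21.6 knots

21.6 knots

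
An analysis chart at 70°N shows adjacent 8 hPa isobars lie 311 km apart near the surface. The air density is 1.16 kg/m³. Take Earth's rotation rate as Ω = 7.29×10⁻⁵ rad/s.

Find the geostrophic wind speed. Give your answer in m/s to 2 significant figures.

16 m/s

Coriolis parameter at 70°N:
f = 2Ω sin φ = 2 × 7.29×10⁻⁵ × sin 70° = 1.37×10⁻⁴ s⁻¹
Pressure gradient: |∂P/∂n| = 800 Pa / 311000 m = 2.57×10⁻³ Pa/m
Geostrophic balance (pressure-gradient force = Coriolis force):
V_g = (1/(fρ)) |∂P/∂n| = 2.57×10⁻³ / (1.37×10⁻⁴ × 1.16) = 16.2 m/s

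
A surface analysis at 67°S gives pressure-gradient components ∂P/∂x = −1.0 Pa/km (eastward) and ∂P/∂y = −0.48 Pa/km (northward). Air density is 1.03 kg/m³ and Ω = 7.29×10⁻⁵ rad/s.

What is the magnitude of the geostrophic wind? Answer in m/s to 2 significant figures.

8.0 m/s

Coriolis parameter at 67°S:
f = 2Ω sin φ = 2 × 7.29×10⁻⁵ × sin 67° = 1.34×10⁻⁴ s⁻¹
In the Southern Hemisphere f is negative: f = −1.34×10⁻⁴ s⁻¹.
Component geostrophic relations (x east, y north):
u_g = −(1/(fρ)) ∂P/∂y,  v_g = (1/(fρ)) ∂P/∂x
u_g = −(−0.48×10⁻³)/(−1.34×10⁻⁴ × 1.03) = −3.47 m/s;  v_g = (−1.0×10⁻³)/(−1.34×10⁻⁴ × 1.03) = 7.23 m/s
|V_g| = √(u_g² + v_g²) = 8.02 m/s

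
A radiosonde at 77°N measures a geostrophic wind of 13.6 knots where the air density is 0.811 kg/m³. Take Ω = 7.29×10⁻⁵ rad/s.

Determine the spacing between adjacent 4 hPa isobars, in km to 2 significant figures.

Coriolis parameter at 77°N:
f = 2Ω sin φ = 2 × 7.29×10⁻⁵ × sin 77° = 1.42×10⁻⁴ s⁻¹
Wind speed in SI: 13.6 knots = 7.00 m/s
Geostrophic balance rearranged: |∂P/∂n| = f ρ V_g
|∂P/∂n| = 1.42×10⁻⁴ × 0.811 × 7.00 = 8.06×10⁻⁴ Pa/m
Isobar spacing: Δn = ΔP/|∂P/∂n| = 400 Pa / 8.06×10⁻⁴ Pa/m = 496227 m ≈ 500 km

500 km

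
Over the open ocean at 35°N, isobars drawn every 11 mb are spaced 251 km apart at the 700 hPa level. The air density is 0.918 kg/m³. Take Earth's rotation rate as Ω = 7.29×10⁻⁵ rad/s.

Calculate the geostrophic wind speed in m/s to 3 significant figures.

Coriolis parameter at 35°N:
f = 2Ω sin φ = 2 × 7.29×10⁻⁵ × sin 35° = 8.36×10⁻⁵ s⁻¹
Pressure gradient: |∂P/∂n| = 1100 Pa / 251000 m = 4.38×10⁻³ Pa/m
Geostrophic balance (pressure-gradient force = Coriolis force):
V_g = (1/(fρ)) |∂P/∂n| = 4.38×10⁻³ / (8.36×10⁻⁵ × 0.918) = 57.1 m/s

57.1 m/s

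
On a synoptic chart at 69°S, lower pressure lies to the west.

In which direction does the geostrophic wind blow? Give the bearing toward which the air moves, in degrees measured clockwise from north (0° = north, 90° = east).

The pressure-gradient force points toward the west (bearing 270°).
Geostrophic balance: in the Southern Hemisphere the Coriolis force deflects motion to the left, so the geostrophic wind blows 90° to the left of the pressure-gradient force (low pressure on the right).
Rotating 270° by 90° counterclockwise gives 180° — the wind blows toward the south.

180°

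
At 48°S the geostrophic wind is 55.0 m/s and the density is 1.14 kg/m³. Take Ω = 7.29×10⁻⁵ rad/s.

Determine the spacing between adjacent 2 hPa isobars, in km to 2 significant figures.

Coriolis parameter at 48°S:
f = 2Ω sin φ = 2 × 7.29×10⁻⁵ × sin 48° = 1.08×10⁻⁴ s⁻¹
Geostrophic balance rearranged: |∂P/∂n| = f ρ V_g
|∂P/∂n| = 1.08×10⁻⁴ × 1.14 × 55.0 = 6.79×10⁻³ Pa/m
Isobar spacing: Δn = ΔP/|∂P/∂n| = 200 Pa / 6.79×10⁻³ Pa/m = 29440 m ≈ 29 km

29 km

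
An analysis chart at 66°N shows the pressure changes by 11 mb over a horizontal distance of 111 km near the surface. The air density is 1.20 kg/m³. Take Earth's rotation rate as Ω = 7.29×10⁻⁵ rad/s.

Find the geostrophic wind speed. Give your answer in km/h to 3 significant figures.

223 km/h

Coriolis parameter at 66°N:
f = 2Ω sin φ = 2 × 7.29×10⁻⁵ × sin 66° = 1.33×10⁻⁴ s⁻¹
Pressure gradient: |∂P/∂n| = 1100 Pa / 111000 m = 9.91×10⁻³ Pa/m
Geostrophic balance (pressure-gradient force = Coriolis force):
V_g = (1/(fρ)) |∂P/∂n| = 9.91×10⁻³ / (1.33×10⁻⁴ × 1.20) = 62.0 m/s
Converting: 62.0 m/s × 3.6 = 223 km/h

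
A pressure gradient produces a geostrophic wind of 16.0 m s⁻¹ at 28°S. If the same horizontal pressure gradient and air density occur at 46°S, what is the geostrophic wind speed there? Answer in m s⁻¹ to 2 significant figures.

10 m s⁻¹

With the same pressure gradient and density, V_g ∝ 1/f ∝ 1/sin φ.
V₂ = V₁ · sin φ₁ / sin φ₂ = 16.0 × sin 28° / sin 46°
V₂ = 16.0 × 0.4695/0.7193 = 10 m s⁻¹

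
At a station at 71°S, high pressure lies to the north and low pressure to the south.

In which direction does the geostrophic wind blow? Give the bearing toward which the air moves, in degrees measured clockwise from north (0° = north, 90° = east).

The pressure-gradient force points toward the south (bearing 180°).
Geostrophic balance: in the Southern Hemisphere the Coriolis force deflects motion to the left, so the geostrophic wind blows 90° to the left of the pressure-gradient force (low pressure on the right).
Rotating 180° by 90° counterclockwise gives 090° — the wind blows toward the east.

090°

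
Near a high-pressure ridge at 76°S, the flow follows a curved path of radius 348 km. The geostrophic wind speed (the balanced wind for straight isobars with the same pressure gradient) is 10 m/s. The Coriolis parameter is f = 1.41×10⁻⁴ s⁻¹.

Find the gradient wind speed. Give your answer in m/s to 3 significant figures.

Around a high, pressure-gradient force acts outward with centrifugal, so Coriolis balances both:
fV = (1/ρ)|∂P/∂n| + V²/R  →  V² − fR·V + fR·V_g = 0
With fR = 1.41×10⁻⁴ × 348×10³ m = 49.1 m/s:
V = [fR − √((fR)² − 4 fR V_g)]/2 = [49.1 − √(49.1² − 4×49.1×10)]/2 = 14 m/s
Supergeostrophic (V > V_g = 10 m/s), as expected around a high.

14.0 m/s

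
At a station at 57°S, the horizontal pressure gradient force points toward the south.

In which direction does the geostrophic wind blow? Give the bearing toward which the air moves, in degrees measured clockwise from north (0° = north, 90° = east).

The pressure-gradient force points toward the south (bearing 180°).
Geostrophic balance: in the Southern Hemisphere the Coriolis force deflects motion to the left, so the geostrophic wind blows 90° to the left of the pressure-gradient force (low pressure on the right).
Rotating 180° by 90° counterclockwise gives 090° — the wind blows toward the east.

090°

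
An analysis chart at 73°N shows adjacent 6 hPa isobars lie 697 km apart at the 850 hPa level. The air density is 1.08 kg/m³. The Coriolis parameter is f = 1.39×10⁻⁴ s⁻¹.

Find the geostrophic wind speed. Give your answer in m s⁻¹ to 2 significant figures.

5.7 m s⁻¹

Pressure gradient: |∂P/∂n| = 600 Pa / 697000 m = 8.61×10⁻⁴ Pa/m
Geostrophic balance (pressure-gradient force = Coriolis force):
V_g = (1/(fρ)) |∂P/∂n| = 8.61×10⁻⁴ / (1.39×10⁻⁴ × 1.08) = 5.73 m/s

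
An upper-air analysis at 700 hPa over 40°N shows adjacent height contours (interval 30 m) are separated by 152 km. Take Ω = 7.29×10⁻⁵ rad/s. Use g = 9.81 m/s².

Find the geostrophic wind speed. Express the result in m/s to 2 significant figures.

21 m/s

Coriolis parameter at 40°N:
f = 2Ω sin φ = 2 × 7.29×10⁻⁵ × sin 40° = 9.37×10⁻⁵ s⁻¹
Height gradient: |∂Z/∂n| = 30 m / 152000 m = 1.97×10⁻⁴
On a pressure surface, geostrophic balance gives V_g = (g/f)|∂Z/∂n|:
V_g = 9.81 × 1.97×10⁻⁴ / 9.37×10⁻⁵ = 20.7 m/s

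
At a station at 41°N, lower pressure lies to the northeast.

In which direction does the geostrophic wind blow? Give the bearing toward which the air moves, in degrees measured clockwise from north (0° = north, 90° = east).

The pressure-gradient force points toward the northeast (bearing 045°).
Geostrophic balance: in the Northern Hemisphere the Coriolis force deflects motion to the right, so the geostrophic wind blows 90° to the right of the pressure-gradient force (low pressure on the left).
Rotating 045° by 90° clockwise gives 135° — the wind blows toward the southeast.

135°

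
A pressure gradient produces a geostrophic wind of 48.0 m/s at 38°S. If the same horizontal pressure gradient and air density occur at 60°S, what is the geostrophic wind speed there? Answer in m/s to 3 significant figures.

With the same pressure gradient and density, V_g ∝ 1/f ∝ 1/sin φ.
V₂ = V₁ · sin φ₁ / sin φ₂ = 48.0 × sin 38° / sin 60°
V₂ = 48.0 × 0.6157/0.8660 = 34.1 m/s

34.1 m/s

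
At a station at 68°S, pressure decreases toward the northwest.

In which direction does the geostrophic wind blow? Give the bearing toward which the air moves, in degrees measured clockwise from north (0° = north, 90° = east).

225°

The pressure-gradient force points toward the northwest (bearing 315°).
Geostrophic balance: in the Southern Hemisphere the Coriolis force deflects motion to the left, so the geostrophic wind blows 90° to the left of the pressure-gradient force (low pressure on the right).
Rotating 315° by 90° counterclockwise gives 225° — the wind blows toward the southwest.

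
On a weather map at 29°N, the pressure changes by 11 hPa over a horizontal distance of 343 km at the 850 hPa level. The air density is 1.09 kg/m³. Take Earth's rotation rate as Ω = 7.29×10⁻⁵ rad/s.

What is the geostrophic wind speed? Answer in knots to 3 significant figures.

80.9 knots

Coriolis parameter at 29°N:
f = 2Ω sin φ = 2 × 7.29×10⁻⁵ × sin 29° = 7.07×10⁻⁵ s⁻¹
Pressure gradient: |∂P/∂n| = 1100 Pa / 343000 m = 3.21×10⁻³ Pa/m
Geostrophic balance (pressure-gradient force = Coriolis force):
V_g = (1/(fρ)) |∂P/∂n| = 3.21×10⁻³ / (7.07×10⁻⁵ × 1.09) = 41.6 m/s
Converting: 41.6 m/s × 1.944 = 80.9 knots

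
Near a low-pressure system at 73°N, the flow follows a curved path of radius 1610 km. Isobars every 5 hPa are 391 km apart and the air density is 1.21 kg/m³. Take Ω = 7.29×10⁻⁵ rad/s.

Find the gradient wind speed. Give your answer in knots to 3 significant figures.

Coriolis parameter at 73°N:
f = 2Ω sin φ = 2 × 7.29×10⁻⁵ × sin 73° = 1.39×10⁻⁴ s⁻¹
Pressure gradient: |∂P/∂n| = 500 Pa / 391000 m = 1.28×10⁻³ Pa/m
Geostrophic speed: V_g = |∂P/∂n|/(fρ) = 1.28×10⁻³/(1.39×10⁻⁴ × 1.21) = 7.58 m/s
Around a low, centrifugal force acts outward with Coriolis, so pressure-gradient force balances both:
(1/ρ)|∂P/∂n| = fV + V²/R  →  V² + fR·V − fR·V_g = 0
With fR = 1.39×10⁻⁴ × 1610×10³ m = 224 m/s:
V = [−fR + √((fR)² + 4 fR V_g)]/2 = [−224 + √(224² + 4×224×7.58)]/2 = 7.34 m/s
Subgeostrophic (V < V_g = 7.58 m/s), as expected around a low.
Converting: 7.34 m/s × 1.944 = 14.3 knots

14.3 knots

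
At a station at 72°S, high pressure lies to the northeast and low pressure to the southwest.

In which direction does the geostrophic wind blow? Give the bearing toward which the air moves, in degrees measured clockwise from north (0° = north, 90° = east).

The pressure-gradient force points toward the southwest (bearing 225°).
Geostrophic balance: in the Southern Hemisphere the Coriolis force deflects motion to the left, so the geostrophic wind blows 90° to the left of the pressure-gradient force (low pressure on the right).
Rotating 225° by 90° counterclockwise gives 135° — the wind blows toward the southeast.

135°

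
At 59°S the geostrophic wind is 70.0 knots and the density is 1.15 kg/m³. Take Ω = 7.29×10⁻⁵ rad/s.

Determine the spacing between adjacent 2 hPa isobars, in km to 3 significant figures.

38.6 km

Coriolis parameter at 59°S:
f = 2Ω sin φ = 2 × 7.29×10⁻⁵ × sin 59° = 1.25×10⁻⁴ s⁻¹
Wind speed in SI: 70.0 knots = 36.0 m/s
Geostrophic balance rearranged: |∂P/∂n| = f ρ V_g
|∂P/∂n| = 1.25×10⁻⁴ × 1.15 × 36.0 = 5.18×10⁻³ Pa/m
Isobar spacing: Δn = ΔP/|∂P/∂n| = 200 Pa / 5.18×10⁻³ Pa/m = 38643 m ≈ 38.6 km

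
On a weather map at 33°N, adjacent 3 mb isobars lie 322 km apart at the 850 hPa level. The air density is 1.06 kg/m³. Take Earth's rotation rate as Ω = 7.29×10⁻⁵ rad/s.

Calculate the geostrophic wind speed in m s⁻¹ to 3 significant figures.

11.1 m s⁻¹

Coriolis parameter at 33°N:
f = 2Ω sin φ = 2 × 7.29×10⁻⁵ × sin 33° = 7.94×10⁻⁵ s⁻¹
Pressure gradient: |∂P/∂n| = 300 Pa / 322000 m = 9.32×10⁻⁴ Pa/m
Geostrophic balance (pressure-gradient force = Coriolis force):
V_g = (1/(fρ)) |∂P/∂n| = 9.32×10⁻⁴ / (7.94×10⁻⁵ × 1.06) = 11.1 m/s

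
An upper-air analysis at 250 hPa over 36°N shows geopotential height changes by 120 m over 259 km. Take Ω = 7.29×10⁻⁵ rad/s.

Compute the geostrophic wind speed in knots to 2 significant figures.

Coriolis parameter at 36°N:
f = 2Ω sin φ = 2 × 7.29×10⁻⁵ × sin 36° = 8.57×10⁻⁵ s⁻¹
Height gradient: |∂Z/∂n| = 120 m / 259000 m = 4.63×10⁻⁴
On a pressure surface, geostrophic balance gives V_g = (g/f)|∂Z/∂n|:
V_g = 9.81 × 4.63×10⁻⁴ / 8.57×10⁻⁵ = 53.0 m/s
Converting: 53.0 m/s × 1.944 = 100 knots

100 knots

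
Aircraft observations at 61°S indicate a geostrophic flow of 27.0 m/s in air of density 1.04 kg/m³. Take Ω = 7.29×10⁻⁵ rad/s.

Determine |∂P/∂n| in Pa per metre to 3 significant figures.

3.58×10⁻³ Pa/m

Coriolis parameter at 61°S:
f = 2Ω sin φ = 2 × 7.29×10⁻⁵ × sin 61° = 1.28×10⁻⁴ s⁻¹
Geostrophic balance rearranged: |∂P/∂n| = f ρ V_g
|∂P/∂n| = 1.28×10⁻⁴ × 1.04 × 27.0 = 3.58×10⁻³ Pa/m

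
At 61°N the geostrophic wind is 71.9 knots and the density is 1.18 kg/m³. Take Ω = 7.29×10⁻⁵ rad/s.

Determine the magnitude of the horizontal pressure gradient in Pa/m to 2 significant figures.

Coriolis parameter at 61°N:
f = 2Ω sin φ = 2 × 7.29×10⁻⁵ × sin 61° = 1.28×10⁻⁴ s⁻¹
Wind speed in SI: 71.9 knots = 37.0 m/s
Geostrophic balance rearranged: |∂P/∂n| = f ρ V_g
|∂P/∂n| = 1.28×10⁻⁴ × 1.18 × 37.0 = 5.57×10⁻³ Pa/m

5.6×10⁻³ Pa/m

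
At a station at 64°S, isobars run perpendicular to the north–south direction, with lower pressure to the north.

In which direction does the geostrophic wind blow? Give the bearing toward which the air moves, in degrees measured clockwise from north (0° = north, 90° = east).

The pressure-gradient force points toward the north (bearing 000°).
Geostrophic balance: in the Southern Hemisphere the Coriolis force deflects motion to the left, so the geostrophic wind blows 90° to the left of the pressure-gradient force (low pressure on the right).
Rotating 000° by 90° counterclockwise gives 270° — the wind blows toward the west.

270°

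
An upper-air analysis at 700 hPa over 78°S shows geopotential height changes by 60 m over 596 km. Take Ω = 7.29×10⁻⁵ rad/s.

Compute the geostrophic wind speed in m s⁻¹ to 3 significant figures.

Coriolis parameter at 78°S:
f = 2Ω sin φ = 2 × 7.29×10⁻⁵ × sin 78° = 1.43×10⁻⁴ s⁻¹
Height gradient: |∂Z/∂n| = 60 m / 596000 m = 1.01×10⁻⁴
On a pressure surface, geostrophic balance gives V_g = (g/f)|∂Z/∂n|:
V_g = 9.81 × 1.01×10⁻⁴ / 1.43×10⁻⁴ = 6.92 m/s

6.92 m s⁻¹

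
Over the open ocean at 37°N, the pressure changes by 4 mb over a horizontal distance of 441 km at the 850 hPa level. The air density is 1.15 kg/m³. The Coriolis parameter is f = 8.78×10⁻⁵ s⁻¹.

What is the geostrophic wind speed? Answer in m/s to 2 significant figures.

Pressure gradient: |∂P/∂n| = 400 Pa / 441000 m = 9.07×10⁻⁴ Pa/m
Geostrophic balance (pressure-gradient force = Coriolis force):
V_g = (1/(fρ)) |∂P/∂n| = 9.07×10⁻⁴ / (8.78×10⁻⁵ × 1.15) = 8.98 m/s

9.0 m/s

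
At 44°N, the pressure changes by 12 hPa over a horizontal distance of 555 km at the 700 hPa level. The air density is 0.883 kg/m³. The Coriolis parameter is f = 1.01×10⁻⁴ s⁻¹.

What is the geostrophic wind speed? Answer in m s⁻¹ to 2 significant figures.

Pressure gradient: |∂P/∂n| = 1200 Pa / 555000 m = 2.16×10⁻³ Pa/m
Geostrophic balance (pressure-gradient force = Coriolis force):
V_g = (1/(fρ)) |∂P/∂n| = 2.16×10⁻³ / (1.01×10⁻⁴ × 0.883) = 24.2 m/s

24 m s⁻¹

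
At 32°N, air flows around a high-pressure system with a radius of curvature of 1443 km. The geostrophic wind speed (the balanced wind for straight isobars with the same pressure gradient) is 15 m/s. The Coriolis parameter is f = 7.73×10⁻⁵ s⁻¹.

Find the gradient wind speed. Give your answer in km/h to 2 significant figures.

Around a high, pressure-gradient force acts outward with centrifugal, so Coriolis balances both:
fV = (1/ρ)|∂P/∂n| + V²/R  →  V² − fR·V + fR·V_g = 0
With fR = 7.73×10⁻⁵ × 1443×10³ m = 112 m/s:
V = [fR − √((fR)² − 4 fR V_g)]/2 = [112 − √(112² − 4×112×15)]/2 = 17.9 m/s
Supergeostrophic (V > V_g = 15 m/s), as expected around a high.
Converting: 17.9 m/s × 3.6 = 64 km/h

64 km/h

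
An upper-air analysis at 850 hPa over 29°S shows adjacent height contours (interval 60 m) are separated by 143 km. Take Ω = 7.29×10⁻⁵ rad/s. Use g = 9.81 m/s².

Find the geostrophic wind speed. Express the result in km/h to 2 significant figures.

Coriolis parameter at 29°S:
f = 2Ω sin φ = 2 × 7.29×10⁻⁵ × sin 29° = 7.07×10⁻⁵ s⁻¹
Height gradient: |∂Z/∂n| = 60 m / 143000 m = 4.20×10⁻⁴
On a pressure surface, geostrophic balance gives V_g = (g/f)|∂Z/∂n|:
V_g = 9.81 × 4.20×10⁻⁴ / 7.07×10⁻⁵ = 58.2 m/s
Converting: 58.2 m/s × 3.6 = 210 km/h

210 km/h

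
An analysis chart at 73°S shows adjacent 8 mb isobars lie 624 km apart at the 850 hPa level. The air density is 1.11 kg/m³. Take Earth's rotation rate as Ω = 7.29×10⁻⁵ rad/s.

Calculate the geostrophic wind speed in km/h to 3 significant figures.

29.8 km/h

Coriolis parameter at 73°S:
f = 2Ω sin φ = 2 × 7.29×10⁻⁵ × sin 73° = 1.39×10⁻⁴ s⁻¹
Pressure gradient: |∂P/∂n| = 800 Pa / 624000 m = 1.28×10⁻³ Pa/m
Geostrophic balance (pressure-gradient force = Coriolis force):
V_g = (1/(fρ)) |∂P/∂n| = 1.28×10⁻³ / (1.39×10⁻⁴ × 1.11) = 8.28 m/s
Converting: 8.28 m/s × 3.6 = 29.8 km/h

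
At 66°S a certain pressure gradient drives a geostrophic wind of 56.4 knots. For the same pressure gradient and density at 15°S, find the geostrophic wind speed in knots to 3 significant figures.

199 knots

With the same pressure gradient and density, V_g ∝ 1/f ∝ 1/sin φ.
V₂ = V₁ · sin φ₁ / sin φ₂ = 56.4 × sin 66° / sin 15°
V₂ = 56.4 × 0.9135/0.2588 = 199 knots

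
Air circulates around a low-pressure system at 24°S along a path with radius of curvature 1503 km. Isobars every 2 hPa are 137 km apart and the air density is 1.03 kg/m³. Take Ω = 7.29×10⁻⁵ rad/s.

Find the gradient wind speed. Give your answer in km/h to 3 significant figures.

Coriolis parameter at 24°S:
f = 2Ω sin φ = 2 × 7.29×10⁻⁵ × sin 24° = 5.93×10⁻⁵ s⁻¹
Pressure gradient: |∂P/∂n| = 200 Pa / 137000 m = 1.46×10⁻³ Pa/m
Geostrophic speed: V_g = |∂P/∂n|/(fρ) = 1.46×10⁻³/(5.93×10⁻⁵ × 1.03) = 23.9 m/s
Around a low, centrifugal force acts outward with Coriolis, so pressure-gradient force balances both:
(1/ρ)|∂P/∂n| = fV + V²/R  →  V² + fR·V − fR·V_g = 0
With fR = 5.93×10⁻⁵ × 1503×10³ m = 89.1 m/s:
V = [−fR + √((fR)² + 4 fR V_g)]/2 = [−89.1 + √(89.1² + 4×89.1×23.9)]/2 = 19.6 m/s
Subgeostrophic (V < V_g = 23.9 m/s), as expected around a low.
Converting: 19.6 m/s × 3.6 = 70.5 km/h

70.5 km/h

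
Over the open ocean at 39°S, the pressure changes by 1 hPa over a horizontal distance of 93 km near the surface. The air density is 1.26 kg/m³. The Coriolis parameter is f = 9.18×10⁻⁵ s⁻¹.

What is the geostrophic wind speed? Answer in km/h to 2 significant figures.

33 km/h

Pressure gradient: |∂P/∂n| = 100 Pa / 93000 m = 1.08×10⁻³ Pa/m
Geostrophic balance (pressure-gradient force = Coriolis force):
V_g = (1/(fρ)) |∂P/∂n| = 1.08×10⁻³ / (9.18×10⁻⁵ × 1.26) = 9.30 m/s
Converting: 9.30 m/s × 3.6 = 33 km/h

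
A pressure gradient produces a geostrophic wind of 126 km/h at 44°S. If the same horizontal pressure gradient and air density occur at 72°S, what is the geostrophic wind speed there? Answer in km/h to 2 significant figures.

92 km/h

With the same pressure gradient and density, V_g ∝ 1/f ∝ 1/sin φ.
V₂ = V₁ · sin φ₁ / sin φ₂ = 126 × sin 44° / sin 72°
V₂ = 126 × 0.6947/0.9511 = 92 km/h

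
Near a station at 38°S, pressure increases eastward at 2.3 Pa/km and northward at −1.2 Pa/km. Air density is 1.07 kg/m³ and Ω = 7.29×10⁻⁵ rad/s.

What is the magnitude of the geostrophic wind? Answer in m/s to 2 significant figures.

Coriolis parameter at 38°S:
f = 2Ω sin φ = 2 × 7.29×10⁻⁵ × sin 38° = 8.98×10⁻⁵ s⁻¹
In the Southern Hemisphere f is negative: f = −8.98×10⁻⁵ s⁻¹.
Component geostrophic relations (x east, y north):
u_g = −(1/(fρ)) ∂P/∂y,  v_g = (1/(fρ)) ∂P/∂x
u_g = −(−1.2×10⁻³)/(−8.98×10⁻⁵ × 1.07) = −12.5 m/s;  v_g = (2.3×10⁻³)/(−8.98×10⁻⁵ × 1.07) = −23.9 m/s
|V_g| = √(u_g² + v_g²) = 27.0 m/s

27 m/s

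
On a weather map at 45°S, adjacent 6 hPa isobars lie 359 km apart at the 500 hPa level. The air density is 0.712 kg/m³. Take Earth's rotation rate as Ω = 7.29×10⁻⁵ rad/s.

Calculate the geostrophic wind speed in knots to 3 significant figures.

44.3 knots

Coriolis parameter at 45°S:
f = 2Ω sin φ = 2 × 7.29×10⁻⁵ × sin 45° = 1.03×10⁻⁴ s⁻¹
Pressure gradient: |∂P/∂n| = 600 Pa / 359000 m = 1.67×10⁻³ Pa/m
Geostrophic balance (pressure-gradient force = Coriolis force):
V_g = (1/(fρ)) |∂P/∂n| = 1.67×10⁻³ / (1.03×10⁻⁴ × 0.712) = 22.8 m/s
Converting: 22.8 m/s × 1.944 = 44.3 knots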